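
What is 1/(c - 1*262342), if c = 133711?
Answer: -1/128631 ≈ -7.7742e-6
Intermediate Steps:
1/(c - 1*262342) = 1/(133711 - 1*262342) = 1/(133711 - 262342) = 1/(-128631) = -1/128631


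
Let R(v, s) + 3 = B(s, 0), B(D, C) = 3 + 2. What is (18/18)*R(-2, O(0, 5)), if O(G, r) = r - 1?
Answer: 2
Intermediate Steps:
O(G, r) = -1 + r
B(D, C) = 5
R(v, s) = 2 (R(v, s) = -3 + 5 = 2)
(18/18)*R(-2, O(0, 5)) = (18/18)*2 = (18*(1/18))*2 = 1*2 = 2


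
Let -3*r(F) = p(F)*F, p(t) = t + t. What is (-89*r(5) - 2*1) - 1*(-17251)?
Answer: 56197/3 ≈ 18732.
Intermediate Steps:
p(t) = 2*t
r(F) = -2*F²/3 (r(F) = -2*F*F/3 = -2*F²/3)
(-89*r(5) - 2*1) - 1*(-17251) = (-(-178)*5²/3 - 2*1) - 1*(-17251) = (-(-178)*25/3 - 2) + 17251 = (-89*(-50/3) - 2) + 17251 = (4450/3 - 2) + 17251 = 4444/3 + 17251 = 56197/3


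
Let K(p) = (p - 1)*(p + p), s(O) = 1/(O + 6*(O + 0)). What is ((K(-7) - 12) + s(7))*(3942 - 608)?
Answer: 16339934/49 ≈ 3.3347e+5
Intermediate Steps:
s(O) = 1/(7*O) (s(O) = 1/(O + 6*O) = 1/(7*O))
K(p) = 2*p*(-1 + p) (K(p) = (-1 + p)*(2*p) = 2*p*(-1 + p))
((K(-7) - 12) + s(7))*(3942 - 608) = ((2*(-7)*(-1 - 7) - 12) + (1/7)/7)*(3942 - 608) = ((2*(-7)*(-8) - 12) + (1/7)*(1/7))*3334 = ((112 - 12) + 1/49)*3334 = (100 + 1/49)*3334 = (4901/49)*3334 = 16339934/49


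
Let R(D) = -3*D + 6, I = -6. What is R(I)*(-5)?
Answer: -120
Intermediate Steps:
R(D) = 6 - 3*D
R(I)*(-5) = (6 - 3*(-6))*(-5) = (6 + 18)*(-5) = 24*(-5) = -120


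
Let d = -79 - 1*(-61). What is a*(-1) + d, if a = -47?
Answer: 29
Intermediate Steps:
d = -18 (d = -79 + 61 = -18)
a*(-1) + d = -47*(-1) - 18 = 47 - 18 = 29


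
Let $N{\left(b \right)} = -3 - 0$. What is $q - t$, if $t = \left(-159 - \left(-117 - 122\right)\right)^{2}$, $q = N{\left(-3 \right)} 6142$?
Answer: $-24826$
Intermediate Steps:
$N{\left(b \right)} = -3$ ($N{\left(b \right)} = -3 + 0 = -3$)
$q = -18426$ ($q = \left(-3\right) 6142 = -18426$)
$t = 6400$ ($t = \left(-159 + \left(117 - -122\right)\right)^{2} = \left(-159 + \left(117 + 122\right)\right)^{2} = \left(-159 + 239\right)^{2} = 80^{2} = 6400$)
$q - t = -18426 - 6400 = -24826$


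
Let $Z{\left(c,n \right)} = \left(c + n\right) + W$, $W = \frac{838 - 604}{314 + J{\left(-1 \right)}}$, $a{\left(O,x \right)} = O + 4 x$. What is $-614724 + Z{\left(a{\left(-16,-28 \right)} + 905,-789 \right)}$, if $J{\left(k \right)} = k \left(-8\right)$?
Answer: $- \frac{98972379}{161} \approx -6.1474 \cdot 10^{5}$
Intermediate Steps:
$J{\left(k \right)} = - 8 k$
$W = \frac{117}{161}$ ($W = \frac{838 - 604}{314 - -8} = \frac{234}{314 + 8} = \frac{234}{322} = 234 \cdot \frac{1}{322} = \frac{117}{161} \approx 0.72671$)
$Z{\left(c,n \right)} = \frac{117}{161} + c + n$ ($Z{\left(c,n \right)} = \left(c + n\right) + \frac{117}{161} = \frac{117}{161} + c + n$)
$-614724 + Z{\left(a{\left(-16,-28 \right)} + 905,-789 \right)} = -614724 + \left(\frac{117}{161} + \left(\left(-16 + 4 \left(-28\right)\right) + 905\right) - 789\right) = -614724 + \left(\frac{117}{161} + \left(\left(-16 - 112\right) + 905\right) - 789\right) = -614724 + \left(\frac{117}{161} + \left(-128 + 905\right) - 789\right) = -614724 + \left(\frac{117}{161} + 777 - 789\right) = -614724 - \frac{1815}{161} = - \frac{98972379}{161}$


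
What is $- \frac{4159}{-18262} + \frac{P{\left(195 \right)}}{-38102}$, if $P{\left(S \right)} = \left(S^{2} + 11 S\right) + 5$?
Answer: $- \frac{143802408}{173954681} \approx -0.82667$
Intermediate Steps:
$P{\left(S \right)} = 5 + S^{2} + 11 S$
$- \frac{4159}{-18262} + \frac{P{\left(195 \right)}}{-38102} = - \frac{4159}{-18262} + \frac{5 + 195^{2} + 11 \cdot 195}{-38102} = \left(-4159\right) \left(- \frac{1}{18262}\right) + \left(5 + 38025 + 2145\right) \left(- \frac{1}{38102}\right) = \frac{4159}{18262} + 40175 \left(- \frac{1}{38102}\right) = \frac{4159}{18262} - \frac{40175}{38102} = - \frac{143802408}{173954681}$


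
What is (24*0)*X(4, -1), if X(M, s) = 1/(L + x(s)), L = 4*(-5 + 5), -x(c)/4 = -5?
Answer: 0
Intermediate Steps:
x(c) = 20 (x(c) = -4*(-5) = 20)
L = 0 (L = 4*0 = 0)
X(M, s) = 1/20 (X(M, s) = 1/(0 + 20) = 1/20)
(24*0)*X(4, -1) = (24*0)*(1/20) = 0*(1/20) = 0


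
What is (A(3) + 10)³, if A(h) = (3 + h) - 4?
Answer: 1728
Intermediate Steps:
A(h) = -1 + h
(A(3) + 10)³ = ((-1 + 3) + 10)³ = (2 + 10)³ = 12³ = 1728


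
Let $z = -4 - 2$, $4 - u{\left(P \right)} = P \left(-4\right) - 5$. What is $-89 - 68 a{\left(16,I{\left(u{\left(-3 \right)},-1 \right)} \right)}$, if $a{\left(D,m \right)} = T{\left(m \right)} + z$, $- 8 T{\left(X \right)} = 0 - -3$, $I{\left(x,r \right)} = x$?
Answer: $\frac{689}{2} \approx 344.5$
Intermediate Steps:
$u{\left(P \right)} = 9 + 4 P$ ($u{\left(P \right)} = 4 - \left(P \left(-4\right) - 5\right) = 4 - \left(- 4 P - 5\right) = 4 - \left(-5 - 4 P\right) = 4 + \left(5 + 4 P\right) = 9 + 4 P$)
$T{\left(X \right)} = - \frac{3}{8}$ ($T{\left(X \right)} = - \frac{0 - -3}{8} = - \frac{0 + 3}{8} = \left(- \frac{1}{8}\right) 3 = - \frac{3}{8}$)
$z = -6$
$a{\left(D,m \right)} = - \frac{51}{8}$ ($a{\left(D,m \right)} = - \frac{3}{8} - 6 = - \frac{51}{8}$)
$-89 - 68 a{\left(16,I{\left(u{\left(-3 \right)},-1 \right)} \right)} = -89 - - \frac{867}{2} = -89 + \frac{867}{2} = \frac{689}{2}$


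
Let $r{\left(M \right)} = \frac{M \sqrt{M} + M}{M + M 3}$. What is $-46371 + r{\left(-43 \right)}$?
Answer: $- \frac{185483}{4} + \frac{i \sqrt{43}}{4} \approx -46371.0 + 1.6394 i$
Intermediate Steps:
$r{\left(M \right)} = \frac{M + M^{\frac{3}{2}}}{4 M}$ ($r{\left(M \right)} = \frac{M^{\frac{3}{2}} + M}{M + 3 M} = \frac{M + M^{\frac{3}{2}}}{4 M}$)
$-46371 + r{\left(-43 \right)} = -46371 + \left(\frac{1}{4} + \frac{\sqrt{-43}}{4}\right) = -46371 + \left(\frac{1}{4} + \frac{i \sqrt{43}}{4}\right) = - \frac{185483}{4} + \frac{i \sqrt{43}}{4}$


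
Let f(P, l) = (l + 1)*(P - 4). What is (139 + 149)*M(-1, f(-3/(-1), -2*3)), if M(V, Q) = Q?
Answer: 1440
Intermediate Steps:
f(P, l) = (1 + l)*(-4 + P)
(139 + 149)*M(-1, f(-3/(-1), -2*3)) = (139 + 149)*(-4 - 3/(-1) - (-8)*3 + (-3/(-1))*(-2*3)) = 288*(-4 - 3*(-1) - 4*(-6) - 3*(-1)*(-6)) = 288*(-4 + 3 + 24 + 3*(-6)) = 288*(-4 + 3 + 24 - 18) = 288*5 = 1440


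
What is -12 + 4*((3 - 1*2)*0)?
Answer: -12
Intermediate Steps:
-12 + 4*((3 - 1*2)*0) = -12 + 4*((3 - 2)*0) = -12 + 4*(1*0) = -12 + 4*0 = -12 + 0 = -12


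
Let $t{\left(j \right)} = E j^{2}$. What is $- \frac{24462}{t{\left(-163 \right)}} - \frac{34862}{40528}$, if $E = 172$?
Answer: $- \frac{20038266769}{23150951288} \approx -0.86555$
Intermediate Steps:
$t{\left(j \right)} = 172 j^{2}$
$- \frac{24462}{t{\left(-163 \right)}} - \frac{34862}{40528} = - \frac{24462}{172 \left(-163\right)^{2}} - \frac{34862}{40528} = - \frac{24462}{172 \cdot 26569} - \frac{17431}{20264} = - \frac{24462}{4569868} - \frac{17431}{20264} = \left(-24462\right) \frac{1}{4569868} - \frac{17431}{20264} = - \frac{12231}{2284934} - \frac{17431}{20264} = - \frac{20038266769}{23150951288}$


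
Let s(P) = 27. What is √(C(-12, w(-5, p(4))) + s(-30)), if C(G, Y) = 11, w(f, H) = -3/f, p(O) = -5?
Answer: √38 ≈ 6.1644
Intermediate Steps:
√(C(-12, w(-5, p(4))) + s(-30)) = √(11 + 27) = √38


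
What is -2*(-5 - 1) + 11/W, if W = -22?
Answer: 23/2 ≈ 11.500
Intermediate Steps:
-2*(-5 - 1) + 11/W = -2*(-5 - 1) + 11/(-22) = -2*(-6) + 11*(-1/22) = 12 - ½ = 23/2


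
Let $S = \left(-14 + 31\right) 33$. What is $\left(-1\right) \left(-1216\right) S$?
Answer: $682176$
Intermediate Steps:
$S = 561$ ($S = 17 \cdot 33 = 561$)
$\left(-1\right) \left(-1216\right) S = \left(-1\right) \left(-1216\right) 561 = 1216 \cdot 561 = 682176$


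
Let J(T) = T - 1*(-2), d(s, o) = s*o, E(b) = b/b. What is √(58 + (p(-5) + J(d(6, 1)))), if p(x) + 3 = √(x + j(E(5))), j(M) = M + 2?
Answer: √(63 + I*√2) ≈ 7.9378 + 0.08908*I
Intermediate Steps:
E(b) = 1
d(s, o) = o*s
j(M) = 2 + M
J(T) = 2 + T (J(T) = T + 2 = 2 + T)
p(x) = -3 + √(3 + x) (p(x) = -3 + √(x + (2 + 1)) = -3 + √(x + 3) = -3 + √(3 + x))
√(58 + (p(-5) + J(d(6, 1)))) = √(58 + ((-3 + √(3 - 5)) + (2 + 1*6))) = √(58 + ((-3 + √(-2)) + (2 + 6))) = √(58 + ((-3 + I*√2) + 8)) = √(58 + (5 + I*√2)) = √(63 + I*√2)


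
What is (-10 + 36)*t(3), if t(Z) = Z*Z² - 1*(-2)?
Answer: 754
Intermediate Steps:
t(Z) = 2 + Z³ (t(Z) = Z³ + 2 = 2 + Z³)
(-10 + 36)*t(3) = (-10 + 36)*(2 + 3³) = 26*(2 + 27) = 26*29 = 754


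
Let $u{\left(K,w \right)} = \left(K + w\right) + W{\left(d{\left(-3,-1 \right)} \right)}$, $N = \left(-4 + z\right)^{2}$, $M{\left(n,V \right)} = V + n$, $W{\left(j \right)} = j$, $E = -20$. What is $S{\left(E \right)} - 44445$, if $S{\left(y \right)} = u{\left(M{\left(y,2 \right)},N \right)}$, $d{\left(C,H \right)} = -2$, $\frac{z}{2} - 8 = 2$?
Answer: $-44209$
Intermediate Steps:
$z = 20$ ($z = 16 + 2 \cdot 2 = 16 + 4 = 20$)
$N = 256$ ($N = \left(-4 + 20\right)^{2} = 16^{2} = 256$)
$u{\left(K,w \right)} = -2 + K + w$ ($u{\left(K,w \right)} = \left(K + w\right) - 2 = -2 + K + w$)
$S{\left(y \right)} = 256 + y$ ($S{\left(y \right)} = -2 + \left(2 + y\right) + 256 = 256 + y$)
$S{\left(E \right)} - 44445 = \left(256 - 20\right) - 44445 = 236 - 44445 = -44209$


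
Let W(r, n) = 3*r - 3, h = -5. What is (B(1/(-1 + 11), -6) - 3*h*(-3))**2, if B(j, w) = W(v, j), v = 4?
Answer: 1296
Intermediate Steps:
W(r, n) = -3 + 3*r
B(j, w) = 9 (B(j, w) = -3 + 3*4 = -3 + 12 = 9)
(B(1/(-1 + 11), -6) - 3*h*(-3))**2 = (9 - 3*(-5)*(-3))**2 = (9 + 15*(-3))**2 = (9 - 45)**2 = (-36)**2 = 1296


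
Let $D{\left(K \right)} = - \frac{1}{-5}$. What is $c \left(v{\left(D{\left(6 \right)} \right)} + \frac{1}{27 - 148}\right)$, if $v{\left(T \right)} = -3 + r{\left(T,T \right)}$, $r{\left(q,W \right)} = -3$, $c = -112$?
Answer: $\frac{81424}{121} \approx 672.93$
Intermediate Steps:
$D{\left(K \right)} = \frac{1}{5}$ ($D{\left(K \right)} = \left(-1\right) \left(- \frac{1}{5}\right) = \frac{1}{5}$)
$v{\left(T \right)} = -6$ ($v{\left(T \right)} = -3 - 3 = -6$)
$c \left(v{\left(D{\left(6 \right)} \right)} + \frac{1}{27 - 148}\right) = - 112 \left(-6 + \frac{1}{27 - 148}\right) = - 112 \left(-6 + \frac{1}{-121}\right) = - 112 \left(-6 - \frac{1}{121}\right) = \left(-112\right) \left(- \frac{727}{121}\right) = \frac{81424}{121}$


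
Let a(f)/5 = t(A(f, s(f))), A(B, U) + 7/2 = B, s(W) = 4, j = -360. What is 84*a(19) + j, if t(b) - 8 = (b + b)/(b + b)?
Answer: 3420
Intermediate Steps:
A(B, U) = -7/2 + B
t(b) = 9 (t(b) = 8 + (b + b)/(b + b) = 8 + (2*b)/((2*b)) = 8 + (2*b)*(1/(2*b)) = 8 + 1 = 9)
a(f) = 45 (a(f) = 5*9 = 45)
84*a(19) + j = 84*45 - 360 = 3780 - 360 = 3420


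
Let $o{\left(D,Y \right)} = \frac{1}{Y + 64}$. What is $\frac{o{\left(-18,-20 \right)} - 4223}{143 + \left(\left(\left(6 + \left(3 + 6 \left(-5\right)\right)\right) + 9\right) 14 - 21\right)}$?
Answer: $\frac{185811}{2024} \approx 91.804$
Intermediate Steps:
$o{\left(D,Y \right)} = \frac{1}{64 + Y}$
$\frac{o{\left(-18,-20 \right)} - 4223}{143 + \left(\left(\left(6 + \left(3 + 6 \left(-5\right)\right)\right) + 9\right) 14 - 21\right)} = \frac{\frac{1}{64 - 20} - 4223}{143 + \left(\left(\left(6 + \left(3 + 6 \left(-5\right)\right)\right) + 9\right) 14 - 21\right)} = \frac{\frac{1}{44} - 4223}{143 + \left(\left(\left(6 + \left(3 - 30\right)\right) + 9\right) 14 - 21\right)} = \frac{\frac{1}{44} - 4223}{143 + \left(\left(\left(6 - 27\right) + 9\right) 14 - 21\right)} = - \frac{185811}{44 \left(143 + \left(\left(-21 + 9\right) 14 - 21\right)\right)} = - \frac{185811}{44 \left(143 - 189\right)} = - \frac{185811}{44 \left(-46\right)} = \left(- \frac{185811}{44}\right) \left(- \frac{1}{46}\right) = \frac{185811}{2024}$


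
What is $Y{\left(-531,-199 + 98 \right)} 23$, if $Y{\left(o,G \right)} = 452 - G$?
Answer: $12719$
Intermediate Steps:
$Y{\left(-531,-199 + 98 \right)} 23 = \left(452 - \left(-199 + 98\right)\right) 23 = \left(452 - -101\right) 23 = \left(452 + 101\right) 23 = 553 \cdot 23 = 12719$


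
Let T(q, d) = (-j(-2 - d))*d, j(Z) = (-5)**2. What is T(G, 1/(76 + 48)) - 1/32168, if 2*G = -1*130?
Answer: -201081/997208 ≈ -0.20164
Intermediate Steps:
j(Z) = 25
G = -65 (G = (-1*130)/2 = (1/2)*(-130) = -65)
T(q, d) = -25*d (T(q, d) = (-1*25)*d = -25*d)
T(G, 1/(76 + 48)) - 1/32168 = -25/(76 + 48) - 1/32168 = -25/124 - 1*1/32168 = -25*1/124 - 1/32168 = -25/124 - 1/32168 = -201081/997208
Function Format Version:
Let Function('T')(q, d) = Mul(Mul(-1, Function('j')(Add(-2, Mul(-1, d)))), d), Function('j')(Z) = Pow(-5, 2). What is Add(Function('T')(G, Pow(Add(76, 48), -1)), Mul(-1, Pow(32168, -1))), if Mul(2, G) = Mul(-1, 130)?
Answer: Rational(-201081, 997208) ≈ -0.20164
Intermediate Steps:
Function('j')(Z) = 25
G = -65 (G = Mul(Rational(1, 2), Mul(-1, 130)) = Mul(Rational(1, 2), -130) = -65)
Function('T')(q, d) = Mul(-25, d) (Function('T')(q, d) = Mul(Mul(-1, 25), d) = Mul(-25, d))
Add(Function('T')(G, Pow(Add(76, 48), -1)), Mul(-1, Pow(32168, -1))) = Add(Mul(-25, Pow(Add(76, 48), -1)), Mul(-1, Pow(32168, -1))) = Add(Mul(-25, Pow(124, -1)), Mul(-1, Rational(1, 32168))) = Add(Mul(-25, Rational(1, 124)), Rational(-1, 32168)) = Add(Rational(-25, 124), Rational(-1, 32168)) = Rational(-201081, 997208)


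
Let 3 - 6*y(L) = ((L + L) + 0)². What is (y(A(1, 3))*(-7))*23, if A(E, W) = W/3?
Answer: 161/6 ≈ 26.833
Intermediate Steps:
A(E, W) = W/3 (A(E, W) = W*(⅓) = W/3)
y(L) = ½ - 2*L²/3 (y(L) = ½ - ((L + L) + 0)²/6 = ½ - (2*L + 0)²/6 = ½ - 4*L²/6 = ½ - 2*L²/3)
(y(A(1, 3))*(-7))*23 = ((½ - 2*1²/3)*(-7))*23 = ((½ - ⅔*1²)*(-7))*23 = ((½ - ⅔*1)*(-7))*23 = ((½ - ⅔)*(-7))*23 = -⅙*(-7)*23 = (7/6)*23 = 161/6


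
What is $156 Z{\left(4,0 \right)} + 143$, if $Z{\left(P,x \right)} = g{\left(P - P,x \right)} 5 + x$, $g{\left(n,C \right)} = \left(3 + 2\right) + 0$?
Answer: $4043$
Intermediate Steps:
$g{\left(n,C \right)} = 5$ ($g{\left(n,C \right)} = 5 + 0 = 5$)
$Z{\left(P,x \right)} = 25 + x$ ($Z{\left(P,x \right)} = 5 \cdot 5 + x = 25 + x$)
$156 Z{\left(4,0 \right)} + 143 = 156 \left(25 + 0\right) + 143 = 156 \cdot 25 + 143 = 3900 + 143 = 4043$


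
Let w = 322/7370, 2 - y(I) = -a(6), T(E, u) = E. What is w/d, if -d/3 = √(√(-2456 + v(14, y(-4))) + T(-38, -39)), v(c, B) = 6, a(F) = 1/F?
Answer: -161/(11055*√(-38 + 35*I*√2)) ≈ -0.0008152 + 0.0016536*I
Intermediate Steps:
a(F) = 1/F
y(I) = 13/6 (y(I) = 2 - (-1)/6 = 2 - 1*(-⅙) = 2 + ⅙ = 13/6)
d = -3*√(-38 + 35*I*√2) (d = -3*√(√(-2456 + 6) - 38) = -3*√(√(-2450) - 38) = -3*√(35*I*√2 - 38) = -3*√(-38 + 35*I*√2) ≈ -10.479 - 21.256*I)
w = 161/3685 (w = 322*(1/7370) = 161/3685 ≈ 0.043691)
w/d = 161/(3685*((-3*√(-38 + 35*I*√2)))) = 161*(-1/(3*√(-38 + 35*I*√2)))/3685 = -161/(11055*√(-38 + 35*I*√2))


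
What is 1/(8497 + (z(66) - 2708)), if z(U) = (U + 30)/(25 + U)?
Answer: 91/526895 ≈ 0.00017271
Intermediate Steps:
z(U) = (30 + U)/(25 + U)
1/(8497 + (z(66) - 2708)) = 1/(8497 + ((30 + 66)/(25 + 66) - 2708)) = 1/(8497 + (96/91 - 2708)) = 1/(8497 - 246332/91) = 1/(526895/91) = 91/526895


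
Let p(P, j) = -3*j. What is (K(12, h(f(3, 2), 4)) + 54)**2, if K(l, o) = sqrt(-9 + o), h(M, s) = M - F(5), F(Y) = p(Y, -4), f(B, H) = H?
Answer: (54 + I*sqrt(19))**2 ≈ 2897.0 + 470.76*I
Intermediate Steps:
F(Y) = 12 (F(Y) = -3*(-4) = 12)
h(M, s) = -12 + M (h(M, s) = M - 1*12 = M - 12 = -12 + M)
(K(12, h(f(3, 2), 4)) + 54)**2 = (sqrt(-9 + (-12 + 2)) + 54)**2 = (sqrt(-9 - 10) + 54)**2 = (sqrt(-19) + 54)**2 = (I*sqrt(19) + 54)**2 = (54 + I*sqrt(19))**2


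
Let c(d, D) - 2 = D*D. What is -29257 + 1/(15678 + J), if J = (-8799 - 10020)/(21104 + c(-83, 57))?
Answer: -11170874684492/381818871 ≈ -29257.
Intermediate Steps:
c(d, D) = 2 + D**2 (c(d, D) = 2 + D*D = 2 + D**2)
J = -18819/24355 (J = (-8799 - 10020)/(21104 + (2 + 57**2)) = -18819/(21104 + (2 + 3249)) = -18819/(21104 + 3251) = -18819/24355 ≈ -0.77270)
-29257 + 1/(15678 + J) = -29257 + 1/(15678 - 18819/24355) = -29257 + 1/(381818871/24355) = -29257 + 24355/381818871 = -11170874684492/381818871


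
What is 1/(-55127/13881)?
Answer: -13881/55127 ≈ -0.25180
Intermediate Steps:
1/(-55127/13881) = -13881/55127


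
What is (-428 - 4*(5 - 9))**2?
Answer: 169744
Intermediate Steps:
(-428 - 4*(5 - 9))**2 = (-428 - 4*(-4))**2 = (-428 + 16)**2 = (-412)**2 = 169744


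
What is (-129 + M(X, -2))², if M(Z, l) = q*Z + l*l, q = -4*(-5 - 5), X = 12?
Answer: 126025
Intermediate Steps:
q = 40 (q = -4*(-10) = 40)
M(Z, l) = l² + 40*Z (M(Z, l) = 40*Z + l*l = 40*Z + l² = l² + 40*Z)
(-129 + M(X, -2))² = (-129 + ((-2)² + 40*12))² = (-129 + (4 + 480))² = (-129 + 484)² = 355² = 126025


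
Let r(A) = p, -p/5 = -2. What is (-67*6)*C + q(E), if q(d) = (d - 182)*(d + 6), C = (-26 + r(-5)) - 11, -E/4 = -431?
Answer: 2678514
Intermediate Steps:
p = 10 (p = -5*(-2) = 10)
E = 1724 (E = -4*(-431) = 1724)
r(A) = 10
C = -27 (C = (-26 + 10) - 11 = -16 - 11 = -27)
q(d) = (-182 + d)*(6 + d)
(-67*6)*C + q(E) = -67*6*(-27) + (-1092 + 1724² - 176*1724) = -402*(-27) + (-1092 + 2972176 - 303424) = 10854 + 2667660 = 2678514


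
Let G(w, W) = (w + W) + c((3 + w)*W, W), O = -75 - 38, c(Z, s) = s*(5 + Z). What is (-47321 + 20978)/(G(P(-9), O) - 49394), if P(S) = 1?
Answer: -8781/335 ≈ -26.212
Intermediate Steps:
O = -113
G(w, W) = W + w + W*(5 + W*(3 + w)) (G(w, W) = (w + W) + W*(5 + (3 + w)*W) = (W + w) + W*(5 + W*(3 + w)) = W + w + W*(5 + W*(3 + w)))
(-47321 + 20978)/(G(P(-9), O) - 49394) = (-47321 + 20978)/((-113 + 1 - 113*(5 - 113*(3 + 1))) - 49394) = -26343/((-113 + 1 - 113*(5 - 113*4)) - 49394) = -26343/((-113 + 1 - 113*(5 - 452)) - 49394) = -26343/((-113 + 1 - 113*(-447)) - 49394) = -26343/((-113 + 1 + 50511) - 49394) = -26343/(50399 - 49394) = -26343/1005 = -26343*1/1005 = -8781/335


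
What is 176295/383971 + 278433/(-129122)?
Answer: -12020947779/7082729066 ≈ -1.6972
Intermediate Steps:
176295/383971 + 278433/(-129122) = 176295*(1/383971) + 278433*(-1/129122) = 25185/54853 - 278433/129122 = -12020947779/7082729066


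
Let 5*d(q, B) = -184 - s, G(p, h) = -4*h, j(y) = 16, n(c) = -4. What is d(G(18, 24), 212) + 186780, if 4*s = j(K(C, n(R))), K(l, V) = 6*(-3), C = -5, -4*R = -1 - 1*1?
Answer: 933712/5 ≈ 1.8674e+5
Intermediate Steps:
R = ½ (R = -(-1 - 1*1)/4 = -(-1 - 1)/4 = -¼*(-2) = ½ ≈ 0.50000)
K(l, V) = -18
s = 4 (s = (¼)*16 = 4)
d(q, B) = -188/5 (d(q, B) = (-184 - 1*4)/5 = (-184 - 4)/5 = (⅕)*(-188) = -188/5)
d(G(18, 24), 212) + 186780 = -188/5 + 186780 = 933712/5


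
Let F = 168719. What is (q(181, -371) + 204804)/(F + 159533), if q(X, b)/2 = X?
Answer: 102583/164126 ≈ 0.62503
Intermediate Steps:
q(X, b) = 2*X
(q(181, -371) + 204804)/(F + 159533) = (2*181 + 204804)/(168719 + 159533) = (362 + 204804)/328252 = 205166*(1/328252) = 102583/164126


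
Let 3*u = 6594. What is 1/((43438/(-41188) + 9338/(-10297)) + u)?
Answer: 20594/45225217 ≈ 0.00045537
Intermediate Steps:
u = 2198 (u = (⅓)*6594 = 2198)
1/((43438/(-41188) + 9338/(-10297)) + u) = 1/((43438/(-41188) + 9338/(-10297)) + 2198) = 1/((43438*(-1/41188) + 9338*(-1/10297)) + 2198) = 1/((-21719/20594 - 1334/1471) + 2198) = 1/(-40395/20594 + 2198) = 1/(45225217/20594) = 20594/45225217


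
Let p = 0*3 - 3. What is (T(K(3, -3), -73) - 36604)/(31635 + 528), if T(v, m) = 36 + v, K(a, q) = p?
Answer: -36571/32163 ≈ -1.1371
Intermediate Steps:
p = -3 (p = 0 - 3 = -3)
K(a, q) = -3
(T(K(3, -3), -73) - 36604)/(31635 + 528) = ((36 - 3) - 36604)/(31635 + 528) = (33 - 36604)/32163 = -36571*1/32163 = -36571/32163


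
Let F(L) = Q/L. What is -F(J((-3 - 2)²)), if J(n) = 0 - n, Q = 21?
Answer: 21/25 ≈ 0.84000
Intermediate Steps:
J(n) = -n
F(L) = 21/L
-F(J((-3 - 2)²)) = -21/((-(-3 - 2)²)) = -21/((-1*(-5)²)) = -21/((-1*25)) = -21/(-25) = -21*(-1)/25 = -1*(-21/25) = 21/25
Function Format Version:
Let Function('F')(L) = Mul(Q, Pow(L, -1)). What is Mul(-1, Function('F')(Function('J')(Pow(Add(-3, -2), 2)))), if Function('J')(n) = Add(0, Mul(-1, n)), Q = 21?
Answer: Rational(21, 25) ≈ 0.84000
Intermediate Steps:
Function('J')(n) = Mul(-1, n)
Function('F')(L) = Mul(21, Pow(L, -1))
Mul(-1, Function('F')(Function('J')(Pow(Add(-3, -2), 2)))) = Mul(-1, Mul(21, Pow(Mul(-1, Pow(Add(-3, -2), 2)), -1))) = Mul(-1, Mul(21, Pow(Mul(-1, Pow(-5, 2)), -1))) = Mul(-1, Mul(21, Pow(Mul(-1, 25), -1))) = Mul(-1, Mul(21, Pow(-25, -1))) = Mul(-1, Mul(21, Rational(-1, 25))) = Mul(-1, Rational(-21, 25)) = Rational(21, 25)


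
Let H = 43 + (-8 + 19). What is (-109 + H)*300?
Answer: -16500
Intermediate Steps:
H = 54 (H = 43 + 11 = 54)
(-109 + H)*300 = (-109 + 54)*300 = -55*300 = -16500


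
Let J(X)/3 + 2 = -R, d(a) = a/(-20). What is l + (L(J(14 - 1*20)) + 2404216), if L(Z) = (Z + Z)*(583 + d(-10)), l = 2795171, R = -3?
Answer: 5202888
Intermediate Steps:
d(a) = -a/20 (d(a) = a*(-1/20) = -a/20)
J(X) = 3 (J(X) = -6 + 3*(-1*(-3)) = -6 + 3*3 = -6 + 9 = 3)
L(Z) = 1167*Z (L(Z) = (Z + Z)*(583 - 1/20*(-10)) = (2*Z)*(583 + ½) = (2*Z)*(1167/2) = 1167*Z)
l + (L(J(14 - 1*20)) + 2404216) = 2795171 + (1167*3 + 2404216) = 2795171 + (3501 + 2404216) = 2795171 + 2407717 = 5202888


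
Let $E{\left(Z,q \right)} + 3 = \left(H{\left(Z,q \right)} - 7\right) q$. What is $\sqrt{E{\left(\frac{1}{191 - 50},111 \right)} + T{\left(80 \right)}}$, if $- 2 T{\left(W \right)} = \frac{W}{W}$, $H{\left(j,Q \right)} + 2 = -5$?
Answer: $\frac{i \sqrt{6230}}{2} \approx 39.465 i$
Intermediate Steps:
$H{\left(j,Q \right)} = -7$ ($H{\left(j,Q \right)} = -2 - 5 = -7$)
$E{\left(Z,q \right)} = -3 - 14 q$ ($E{\left(Z,q \right)} = -3 + \left(-7 - 7\right) q = -3 - 14 q$)
$T{\left(W \right)} = - \frac{1}{2}$ ($T{\left(W \right)} = - \frac{W \frac{1}{W}}{2} = \left(- \frac{1}{2}\right) 1 = - \frac{1}{2}$)
$\sqrt{E{\left(\frac{1}{191 - 50},111 \right)} + T{\left(80 \right)}} = \sqrt{\left(-3 - 1554\right) - \frac{1}{2}} = \sqrt{-1557 - \frac{1}{2}} = \sqrt{- \frac{3115}{2}} = \frac{i \sqrt{6230}}{2}$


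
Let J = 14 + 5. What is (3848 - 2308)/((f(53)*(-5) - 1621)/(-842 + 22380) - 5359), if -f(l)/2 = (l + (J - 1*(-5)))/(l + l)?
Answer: -125566540/436961361 ≈ -0.28736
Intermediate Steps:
J = 19
f(l) = -(24 + l)/l (f(l) = -2*(l + (19 - 1*(-5)))/(l + l) = -2*(l + (19 + 5))/(2*l) = -2*(l + 24)*1/(2*l) = -2*(24 + l)*1/(2*l) = -(24 + l)/l)
(3848 - 2308)/((f(53)*(-5) - 1621)/(-842 + 22380) - 5359) = (3848 - 2308)/((((-24 - 1*53)/53)*(-5) - 1621)/(-842 + 22380) - 5359) = 1540/((((-24 - 53)/53)*(-5) - 1621)/21538 - 5359) = 1540/((((1/53)*(-77))*(-5) - 1621)*(1/21538) - 5359) = 1540/((-77/53*(-5) - 1621)*(1/21538) - 5359) = 1540/((385/53 - 1621)*(1/21538) - 5359) = 1540/(-85528/53*1/21538 - 5359) = 1540/(-42764/570757 - 5359) = 1540/(-3058729527/570757) = 1540*(-570757/3058729527) = -125566540/436961361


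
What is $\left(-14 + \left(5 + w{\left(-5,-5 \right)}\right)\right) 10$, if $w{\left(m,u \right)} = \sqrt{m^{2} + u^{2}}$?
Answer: $-90 + 50 \sqrt{2} \approx -19.289$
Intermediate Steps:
$\left(-14 + \left(5 + w{\left(-5,-5 \right)}\right)\right) 10 = \left(-14 + \left(5 + \sqrt{\left(-5\right)^{2} + \left(-5\right)^{2}}\right)\right) 10 = \left(-14 + \left(5 + \sqrt{25 + 25}\right)\right) 10 = \left(-14 + \left(5 + \sqrt{50}\right)\right) 10 = \left(-14 + \left(5 + 5 \sqrt{2}\right)\right) 10 = \left(-9 + 5 \sqrt{2}\right) 10 = -90 + 50 \sqrt{2}$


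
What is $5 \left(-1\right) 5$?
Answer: $-25$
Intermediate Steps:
$5 \left(-1\right) 5 = \left(-5\right) 5 = -25$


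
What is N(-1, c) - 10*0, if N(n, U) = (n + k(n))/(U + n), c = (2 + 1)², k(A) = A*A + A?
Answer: -⅛ ≈ -0.12500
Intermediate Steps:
k(A) = A + A² (k(A) = A² + A = A + A²)
c = 9 (c = 3² = 9)
N(n, U) = (n + n*(1 + n))/(U + n)
N(-1, c) - 10*0 = -(2 - 1)/(9 - 1) - 10*0 = -1*1/8 + 0 = -1*⅛*1 + 0 = -⅛ + 0 = -⅛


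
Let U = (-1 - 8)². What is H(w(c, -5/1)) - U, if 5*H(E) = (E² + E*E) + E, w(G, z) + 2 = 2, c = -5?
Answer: -81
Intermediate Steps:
w(G, z) = 0 (w(G, z) = -2 + 2 = 0)
U = 81 (U = (-9)² = 81)
H(E) = E/5 + 2*E²/5 (H(E) = ((E² + E*E) + E)/5 = ((E² + E²) + E)/5 = (2*E² + E)/5 = (E + 2*E²)/5 = E/5 + 2*E²/5)
H(w(c, -5/1)) - U = (⅕)*0*(1 + 2*0) - 1*81 = (⅕)*0*(1 + 0) - 81 = (⅕)*0*1 - 81 = 0 - 81 = -81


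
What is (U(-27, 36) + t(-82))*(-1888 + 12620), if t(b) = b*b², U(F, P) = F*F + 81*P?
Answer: -5878163236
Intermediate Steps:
U(F, P) = F² + 81*P
t(b) = b³
(U(-27, 36) + t(-82))*(-1888 + 12620) = (((-27)² + 81*36) + (-82)³)*(-1888 + 12620) = ((729 + 2916) - 551368)*10732 = (3645 - 551368)*10732 = -547723*10732 = -5878163236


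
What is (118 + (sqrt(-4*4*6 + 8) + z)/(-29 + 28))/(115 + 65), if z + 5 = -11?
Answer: 67/90 - I*sqrt(22)/90 ≈ 0.74444 - 0.052116*I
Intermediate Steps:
z = -16 (z = -5 - 11 = -16)
(118 + (sqrt(-4*4*6 + 8) + z)/(-29 + 28))/(115 + 65) = (118 + (sqrt(-4*4*6 + 8) - 16)/(-29 + 28))/(115 + 65) = (118 + (sqrt(-16*6 + 8) - 16)/(-1))/180 = (118 + (sqrt(-96 + 8) - 16)*(-1))*(1/180) = (118 + (sqrt(-88) - 16)*(-1))*(1/180) = (118 + (2*I*sqrt(22) - 16)*(-1))*(1/180) = (118 + (-16 + 2*I*sqrt(22))*(-1))*(1/180) = (118 + (16 - 2*I*sqrt(22)))*(1/180) = (134 - 2*I*sqrt(22))*(1/180) = 67/90 - I*sqrt(22)/90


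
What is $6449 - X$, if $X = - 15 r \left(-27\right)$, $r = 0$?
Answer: $6449$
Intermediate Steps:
$X = 0$ ($X = \left(-15\right) 0 \left(-27\right) = 0 \left(-27\right) = 0$)
$6449 - X = 6449 - 0 = 6449 + 0 = 6449$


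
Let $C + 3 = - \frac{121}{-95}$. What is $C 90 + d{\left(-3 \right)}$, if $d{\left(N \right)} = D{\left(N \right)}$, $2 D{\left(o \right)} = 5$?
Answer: $- \frac{5809}{38} \approx -152.87$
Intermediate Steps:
$D{\left(o \right)} = \frac{5}{2}$ ($D{\left(o \right)} = \frac{1}{2} \cdot 5 = \frac{5}{2}$)
$C = - \frac{164}{95}$ ($C = -3 - \frac{121}{-95} = -3 - - \frac{121}{95} = -3 + \frac{121}{95} = - \frac{164}{95} \approx -1.7263$)
$d{\left(N \right)} = \frac{5}{2}$
$C 90 + d{\left(-3 \right)} = \left(- \frac{164}{95}\right) 90 + \frac{5}{2} = - \frac{2952}{19} + \frac{5}{2} = - \frac{5809}{38}$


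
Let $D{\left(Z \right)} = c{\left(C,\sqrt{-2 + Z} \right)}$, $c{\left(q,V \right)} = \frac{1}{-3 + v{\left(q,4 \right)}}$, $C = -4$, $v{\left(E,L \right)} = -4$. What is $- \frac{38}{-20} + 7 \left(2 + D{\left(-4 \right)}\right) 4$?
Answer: $\frac{539}{10} \approx 53.9$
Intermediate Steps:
$c{\left(q,V \right)} = - \frac{1}{7}$ ($c{\left(q,V \right)} = \frac{1}{-3 - 4} = \frac{1}{-7} = - \frac{1}{7}$)
$D{\left(Z \right)} = - \frac{1}{7}$
$- \frac{38}{-20} + 7 \left(2 + D{\left(-4 \right)}\right) 4 = - \frac{38}{-20} + 7 \left(2 - \frac{1}{7}\right) 4 = \left(-38\right) \left(- \frac{1}{20}\right) + 7 \cdot \frac{13}{7} \cdot 4 = \frac{19}{10} + 7 \cdot \frac{52}{7} = \frac{19}{10} + 52 = \frac{539}{10}$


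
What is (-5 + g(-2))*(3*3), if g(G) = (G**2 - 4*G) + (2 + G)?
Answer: 63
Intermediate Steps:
g(G) = 2 + G**2 - 3*G
(-5 + g(-2))*(3*3) = (-5 + (2 + (-2)**2 - 3*(-2)))*(3*3) = (-5 + (2 + 4 + 6))*9 = (-5 + 12)*9 = 7*9 = 63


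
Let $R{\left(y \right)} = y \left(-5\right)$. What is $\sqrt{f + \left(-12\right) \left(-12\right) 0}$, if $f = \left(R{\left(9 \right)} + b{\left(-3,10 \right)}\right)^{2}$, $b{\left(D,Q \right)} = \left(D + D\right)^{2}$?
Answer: $9$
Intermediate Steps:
$b{\left(D,Q \right)} = 4 D^{2}$ ($b{\left(D,Q \right)} = \left(2 D\right)^{2} = 4 D^{2}$)
$R{\left(y \right)} = - 5 y$
$f = 81$ ($f = \left(\left(-5\right) 9 + 4 \left(-3\right)^{2}\right)^{2} = \left(-45 + 4 \cdot 9\right)^{2} = \left(-45 + 36\right)^{2} = \left(-9\right)^{2} = 81$)
$\sqrt{f + \left(-12\right) \left(-12\right) 0} = \sqrt{81 + \left(-12\right) \left(-12\right) 0} = \sqrt{81 + 144 \cdot 0} = \sqrt{81 + 0} = \sqrt{81} = 9$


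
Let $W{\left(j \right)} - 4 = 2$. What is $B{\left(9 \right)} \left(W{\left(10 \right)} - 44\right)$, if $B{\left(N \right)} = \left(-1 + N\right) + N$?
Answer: $-646$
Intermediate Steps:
$W{\left(j \right)} = 6$ ($W{\left(j \right)} = 4 + 2 = 6$)
$B{\left(N \right)} = -1 + 2 N$
$B{\left(9 \right)} \left(W{\left(10 \right)} - 44\right) = \left(-1 + 2 \cdot 9\right) \left(6 - 44\right) = \left(-1 + 18\right) \left(-38\right) = 17 \left(-38\right) = -646$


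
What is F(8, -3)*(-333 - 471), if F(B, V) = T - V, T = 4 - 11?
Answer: 3216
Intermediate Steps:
T = -7
F(B, V) = -7 - V
F(8, -3)*(-333 - 471) = (-7 - 1*(-3))*(-333 - 471) = (-7 + 3)*(-804) = -4*(-804) = 3216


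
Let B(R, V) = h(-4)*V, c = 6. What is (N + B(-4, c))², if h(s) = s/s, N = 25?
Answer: 961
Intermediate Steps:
h(s) = 1
B(R, V) = V (B(R, V) = 1*V = V)
(N + B(-4, c))² = (25 + 6)² = 31² = 961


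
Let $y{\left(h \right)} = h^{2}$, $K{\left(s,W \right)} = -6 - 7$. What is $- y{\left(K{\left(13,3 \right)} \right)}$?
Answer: $-169$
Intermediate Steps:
$K{\left(s,W \right)} = -13$ ($K{\left(s,W \right)} = -6 - 7 = -13$)
$- y{\left(K{\left(13,3 \right)} \right)} = - \left(-13\right)^{2} = \left(-1\right) 169 = -169$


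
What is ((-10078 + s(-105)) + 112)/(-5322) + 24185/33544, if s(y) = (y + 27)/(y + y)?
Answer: 1157499037/446302920 ≈ 2.5935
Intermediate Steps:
s(y) = (27 + y)/(2*y) (s(y) = (27 + y)/((2*y)) = (27 + y)*(1/(2*y)) = (27 + y)/(2*y))
((-10078 + s(-105)) + 112)/(-5322) + 24185/33544 = ((-10078 + (½)*(27 - 105)/(-105)) + 112)/(-5322) + 24185/33544 = ((-10078 + (½)*(-1/105)*(-78)) + 112)*(-1/5322) + 24185*(1/33544) = ((-10078 + 13/35) + 112)*(-1/5322) + 3455/4792 = (-352717/35 + 112)*(-1/5322) + 3455/4792 = -348797/35*(-1/5322) + 3455/4792 = 348797/186270 + 3455/4792 = 1157499037/446302920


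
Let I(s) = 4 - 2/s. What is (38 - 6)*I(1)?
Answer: 64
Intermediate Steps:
I(s) = 4 - 2/s
(38 - 6)*I(1) = (38 - 6)*(4 - 2/1) = 32*(4 - 2*1) = 32*(4 - 2) = 32*2 = 64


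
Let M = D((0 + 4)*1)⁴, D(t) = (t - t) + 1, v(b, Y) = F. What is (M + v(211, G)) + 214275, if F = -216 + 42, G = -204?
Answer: 214102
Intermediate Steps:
F = -174
v(b, Y) = -174
D(t) = 1 (D(t) = 0 + 1 = 1)
M = 1 (M = 1⁴ = 1)
(M + v(211, G)) + 214275 = (1 - 174) + 214275 = -173 + 214275 = 214102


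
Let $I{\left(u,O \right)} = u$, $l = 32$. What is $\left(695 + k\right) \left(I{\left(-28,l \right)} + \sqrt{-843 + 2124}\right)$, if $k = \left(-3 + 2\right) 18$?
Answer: $-18956 + 677 \sqrt{1281} \approx 5274.5$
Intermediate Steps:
$k = -18$ ($k = \left(-1\right) 18 = -18$)
$\left(695 + k\right) \left(I{\left(-28,l \right)} + \sqrt{-843 + 2124}\right) = \left(695 - 18\right) \left(-28 + \sqrt{-843 + 2124}\right) = 677 \left(-28 + \sqrt{1281}\right) = -18956 + 677 \sqrt{1281}$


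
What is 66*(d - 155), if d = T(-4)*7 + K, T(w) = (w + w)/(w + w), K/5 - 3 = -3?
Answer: -9768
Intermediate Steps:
K = 0 (K = 15 + 5*(-3) = 15 - 15 = 0)
T(w) = 1 (T(w) = (2*w)/((2*w)) = (2*w)*(1/(2*w)) = 1)
d = 7 (d = 1*7 + 0 = 7 + 0 = 7)
66*(d - 155) = 66*(7 - 155) = 66*(-148) = -9768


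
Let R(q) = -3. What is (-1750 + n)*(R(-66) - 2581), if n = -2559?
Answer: 11134456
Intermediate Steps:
(-1750 + n)*(R(-66) - 2581) = (-1750 - 2559)*(-3 - 2581) = -4309*(-2584) = 11134456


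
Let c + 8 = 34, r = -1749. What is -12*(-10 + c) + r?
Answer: -1941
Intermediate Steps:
c = 26 (c = -8 + 34 = 26)
-12*(-10 + c) + r = -12*(-10 + 26) - 1749 = -12*16 - 1749 = -192 - 1749 = -1941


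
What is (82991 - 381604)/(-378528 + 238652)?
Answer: 298613/139876 ≈ 2.1348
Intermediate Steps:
(82991 - 381604)/(-378528 + 238652) = -298613/(-139876) = -298613*(-1/139876) = 298613/139876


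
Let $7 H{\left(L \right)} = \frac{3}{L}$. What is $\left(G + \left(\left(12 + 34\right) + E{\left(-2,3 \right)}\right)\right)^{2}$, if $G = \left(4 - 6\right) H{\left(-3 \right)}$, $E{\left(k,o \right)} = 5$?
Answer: $\frac{128881}{49} \approx 2630.2$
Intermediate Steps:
$H{\left(L \right)} = \frac{3}{7 L}$ ($H{\left(L \right)} = \frac{3 \frac{1}{L}}{7} = \frac{3}{7 L}$)
$G = \frac{2}{7}$ ($G = \left(4 - 6\right) \frac{3}{7 \left(-3\right)} = - 2 \cdot \frac{3}{7} \left(- \frac{1}{3}\right) = \left(-2\right) \left(- \frac{1}{7}\right) = \frac{2}{7} \approx 0.28571$)
$\left(G + \left(\left(12 + 34\right) + E{\left(-2,3 \right)}\right)\right)^{2} = \left(\frac{2}{7} + \left(\left(12 + 34\right) + 5\right)\right)^{2} = \left(\frac{2}{7} + \left(46 + 5\right)\right)^{2} = \left(\frac{2}{7} + 51\right)^{2} = \left(\frac{359}{7}\right)^{2} = \frac{128881}{49}$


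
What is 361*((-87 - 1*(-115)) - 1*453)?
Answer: -153425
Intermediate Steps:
361*((-87 - 1*(-115)) - 1*453) = 361*((-87 + 115) - 453) = 361*(28 - 453) = 361*(-425) = -153425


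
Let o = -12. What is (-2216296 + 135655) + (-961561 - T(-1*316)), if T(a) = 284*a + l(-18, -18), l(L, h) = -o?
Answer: -2952470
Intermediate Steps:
l(L, h) = 12 (l(L, h) = -1*(-12) = 12)
T(a) = 12 + 284*a (T(a) = 284*a + 12 = 12 + 284*a)
(-2216296 + 135655) + (-961561 - T(-1*316)) = (-2216296 + 135655) + (-961561 - (12 + 284*(-1*316))) = -2080641 + (-961561 - (12 + 284*(-316))) = -2080641 + (-961561 - (12 - 89744)) = -2080641 + (-961561 - 1*(-89732)) = -2080641 + (-961561 + 89732) = -2080641 - 871829 = -2952470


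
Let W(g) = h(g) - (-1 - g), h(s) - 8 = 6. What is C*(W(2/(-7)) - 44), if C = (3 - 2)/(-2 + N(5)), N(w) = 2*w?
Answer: -205/56 ≈ -3.6607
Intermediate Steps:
h(s) = 14 (h(s) = 8 + 6 = 14)
W(g) = 15 + g (W(g) = 14 - (-1 - g) = 14 + (1 + g) = 15 + g)
C = 1/8 (C = (3 - 2)/(-2 + 2*5) = 1/(-2 + 10) = 1/8 ≈ 0.12500)
C*(W(2/(-7)) - 44) = ((15 + 2/(-7)) - 44)/8 = ((15 + 2*(-1/7)) - 44)/8 = ((15 - 2/7) - 44)/8 = (103/7 - 44)/8 = (1/8)*(-205/7) = -205/56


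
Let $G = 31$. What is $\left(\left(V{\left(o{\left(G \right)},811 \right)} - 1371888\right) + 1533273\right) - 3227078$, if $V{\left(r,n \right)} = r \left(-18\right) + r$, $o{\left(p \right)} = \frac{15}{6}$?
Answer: $- \frac{6131471}{2} \approx -3.0657 \cdot 10^{6}$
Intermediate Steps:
$o{\left(p \right)} = \frac{5}{2}$ ($o{\left(p \right)} = 15 \cdot \frac{1}{6} = \frac{5}{2}$)
$V{\left(r,n \right)} = - 17 r$ ($V{\left(r,n \right)} = - 18 r + r = - 17 r$)
$\left(\left(V{\left(o{\left(G \right)},811 \right)} - 1371888\right) + 1533273\right) - 3227078 = \left(\left(\left(-17\right) \frac{5}{2} - 1371888\right) + 1533273\right) - 3227078 = \left(\left(- \frac{85}{2} - 1371888\right) + 1533273\right) - 3227078 = \left(- \frac{2743861}{2} + 1533273\right) - 3227078 = \frac{322685}{2} - 3227078 = - \frac{6131471}{2}$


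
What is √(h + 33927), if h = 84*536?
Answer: √78951 ≈ 280.98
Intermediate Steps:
h = 45024
√(h + 33927) = √(45024 + 33927) = √78951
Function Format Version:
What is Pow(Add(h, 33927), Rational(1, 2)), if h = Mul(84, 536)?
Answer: Pow(78951, Rational(1, 2)) ≈ 280.98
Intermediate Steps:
h = 45024
Pow(Add(h, 33927), Rational(1, 2)) = Pow(Add(45024, 33927), Rational(1, 2)) = Pow(78951, Rational(1, 2))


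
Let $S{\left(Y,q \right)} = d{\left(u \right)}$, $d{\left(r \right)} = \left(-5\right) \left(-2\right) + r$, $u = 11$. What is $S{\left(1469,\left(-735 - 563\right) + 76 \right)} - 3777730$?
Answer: $-3777709$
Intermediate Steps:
$d{\left(r \right)} = 10 + r$
$S{\left(Y,q \right)} = 21$ ($S{\left(Y,q \right)} = 10 + 11 = 21$)
$S{\left(1469,\left(-735 - 563\right) + 76 \right)} - 3777730 = 21 - 3777730 = -3777709$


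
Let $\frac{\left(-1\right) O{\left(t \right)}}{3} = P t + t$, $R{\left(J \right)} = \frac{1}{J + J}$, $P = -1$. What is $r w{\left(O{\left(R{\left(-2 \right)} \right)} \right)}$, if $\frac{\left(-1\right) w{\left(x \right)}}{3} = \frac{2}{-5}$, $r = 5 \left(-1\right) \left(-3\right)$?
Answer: $18$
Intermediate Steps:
$R{\left(J \right)} = \frac{1}{2 J}$
$r = 15$ ($r = \left(-5\right) \left(-3\right) = 15$)
$O{\left(t \right)} = 0$ ($O{\left(t \right)} = - 3 \left(- t + t\right) = \left(-3\right) 0 = 0$)
$w{\left(x \right)} = \frac{6}{5}$ ($w{\left(x \right)} = - 3 \frac{2}{-5} = - 3 \cdot 2 \left(- \frac{1}{5}\right) = \left(-3\right) \left(- \frac{2}{5}\right) = \frac{6}{5}$)
$r w{\left(O{\left(R{\left(-2 \right)} \right)} \right)} = 15 \cdot \frac{6}{5} = 18$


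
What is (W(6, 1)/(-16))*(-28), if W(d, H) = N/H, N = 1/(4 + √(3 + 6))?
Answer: ¼ ≈ 0.25000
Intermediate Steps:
N = ⅐ (N = 1/(4 + √9) = 1/(4 + 3) = 1/7 = ⅐ ≈ 0.14286)
W(d, H) = 1/(7*H)
(W(6, 1)/(-16))*(-28) = (((⅐)/1)/(-16))*(-28) = -1/112*(-28) = ¼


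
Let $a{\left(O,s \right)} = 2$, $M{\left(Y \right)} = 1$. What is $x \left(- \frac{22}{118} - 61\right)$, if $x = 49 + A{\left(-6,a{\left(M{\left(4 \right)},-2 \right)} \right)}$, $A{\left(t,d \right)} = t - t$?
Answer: $- \frac{176890}{59} \approx -2998.1$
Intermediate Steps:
$A{\left(t,d \right)} = 0$
$x = 49$ ($x = 49 + 0 = 49$)
$x \left(- \frac{22}{118} - 61\right) = 49 \left(- \frac{22}{118} - 61\right) = 49 \left(\left(-22\right) \frac{1}{118} - 61\right) = 49 \left(- \frac{11}{59} - 61\right) = 49 \left(- \frac{3610}{59}\right) = - \frac{176890}{59}$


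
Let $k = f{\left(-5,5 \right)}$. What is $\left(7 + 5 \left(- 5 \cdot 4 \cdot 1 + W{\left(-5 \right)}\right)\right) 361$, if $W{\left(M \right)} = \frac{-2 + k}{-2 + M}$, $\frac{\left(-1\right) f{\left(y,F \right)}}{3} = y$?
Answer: $- \frac{258476}{7} \approx -36925.0$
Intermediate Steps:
$f{\left(y,F \right)} = - 3 y$
$k = 15$ ($k = \left(-3\right) \left(-5\right) = 15$)
$W{\left(M \right)} = \frac{13}{-2 + M}$ ($W{\left(M \right)} = \frac{-2 + 15}{-2 + M} = \frac{13}{-2 + M}$)
$\left(7 + 5 \left(- 5 \cdot 4 \cdot 1 + W{\left(-5 \right)}\right)\right) 361 = \left(7 + 5 \left(- 5 \cdot 4 \cdot 1 + \frac{13}{-2 - 5}\right)\right) 361 = \left(7 + 5 \left(\left(-5\right) 4 + \frac{13}{-7}\right)\right) 361 = \left(7 + 5 \left(-20 + 13 \left(- \frac{1}{7}\right)\right)\right) 361 = \left(7 + 5 \left(-20 - \frac{13}{7}\right)\right) 361 = \left(7 + 5 \left(- \frac{153}{7}\right)\right) 361 = \left(7 - \frac{765}{7}\right) 361 = \left(- \frac{716}{7}\right) 361 = - \frac{258476}{7}$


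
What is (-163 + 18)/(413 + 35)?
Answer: -145/448 ≈ -0.32366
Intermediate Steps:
(-163 + 18)/(413 + 35) = -145/448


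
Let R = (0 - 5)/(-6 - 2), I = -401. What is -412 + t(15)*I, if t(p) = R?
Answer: -5301/8 ≈ -662.63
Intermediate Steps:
R = 5/8 (R = -5/(-8) = -5*(-1/8) = 5/8 ≈ 0.62500)
t(p) = 5/8
-412 + t(15)*I = -412 + (5/8)*(-401) = -412 - 2005/8 = -5301/8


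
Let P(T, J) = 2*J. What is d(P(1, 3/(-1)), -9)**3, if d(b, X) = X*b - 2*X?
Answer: 373248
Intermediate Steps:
d(b, X) = -2*X + X*b
d(P(1, 3/(-1)), -9)**3 = (-9*(-2 + 2*(3/(-1))))**3 = (-9*(-2 + 2*(3*(-1))))**3 = (-9*(-2 + 2*(-3)))**3 = (-9*(-2 - 6))**3 = (-9*(-8))**3 = 72**3 = 373248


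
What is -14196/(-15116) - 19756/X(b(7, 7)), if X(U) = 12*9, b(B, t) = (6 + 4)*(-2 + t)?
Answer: -18568658/102033 ≈ -181.99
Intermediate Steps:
b(B, t) = -20 + 10*t (b(B, t) = 10*(-2 + t) = -20 + 10*t)
X(U) = 108
-14196/(-15116) - 19756/X(b(7, 7)) = -14196/(-15116) - 19756/108 = -14196*(-1/15116) - 19756*1/108 = 3549/3779 - 4939/27 = -18568658/102033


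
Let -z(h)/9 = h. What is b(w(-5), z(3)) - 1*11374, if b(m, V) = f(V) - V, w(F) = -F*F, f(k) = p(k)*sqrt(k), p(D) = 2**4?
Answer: -11347 + 48*I*sqrt(3) ≈ -11347.0 + 83.138*I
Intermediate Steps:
p(D) = 16
z(h) = -9*h
f(k) = 16*sqrt(k)
w(F) = -F**2
b(m, V) = -V + 16*sqrt(V) (b(m, V) = 16*sqrt(V) - V = -V + 16*sqrt(V))
b(w(-5), z(3)) - 1*11374 = (-(-9)*3 + 16*sqrt(-9*3)) - 1*11374 = (-1*(-27) + 16*sqrt(-27)) - 11374 = (27 + 16*(3*I*sqrt(3))) - 11374 = (27 + 48*I*sqrt(3)) - 11374 = -11347 + 48*I*sqrt(3)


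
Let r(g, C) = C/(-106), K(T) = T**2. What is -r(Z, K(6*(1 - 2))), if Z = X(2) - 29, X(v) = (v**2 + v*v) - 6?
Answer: 18/53 ≈ 0.33962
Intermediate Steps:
X(v) = -6 + 2*v**2 (X(v) = (v**2 + v**2) - 6 = 2*v**2 - 6 = -6 + 2*v**2)
Z = -27 (Z = (-6 + 2*2**2) - 29 = (-6 + 2*4) - 29 = (-6 + 8) - 29 = 2 - 29 = -27)
r(g, C) = -C/106 (r(g, C) = C*(-1/106) = -C/106)
-r(Z, K(6*(1 - 2))) = -(-1)*(6*(1 - 2))**2/106 = -(-1)*(6*(-1))**2/106 = -(-1)*(-6)**2/106 = -(-1)*36/106 = -1*(-18/53) = 18/53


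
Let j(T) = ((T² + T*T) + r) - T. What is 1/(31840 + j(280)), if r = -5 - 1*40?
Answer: 1/188315 ≈ 5.3102e-6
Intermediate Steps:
r = -45 (r = -5 - 40 = -45)
j(T) = -45 - T + 2*T² (j(T) = ((T² + T*T) - 45) - T = ((T² + T²) - 45) - T = (2*T² - 45) - T = (-45 + 2*T²) - T = -45 - T + 2*T²)
1/(31840 + j(280)) = 1/(31840 + (-45 - 1*280 + 2*280²)) = 1/(31840 + (-45 - 280 + 2*78400)) = 1/(31840 + (-45 - 280 + 156800)) = 1/(31840 + 156475) = 1/188315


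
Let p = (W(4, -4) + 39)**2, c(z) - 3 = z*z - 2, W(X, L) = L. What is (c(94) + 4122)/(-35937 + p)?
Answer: -12959/34712 ≈ -0.37333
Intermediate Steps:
c(z) = 1 + z**2 (c(z) = 3 + (z*z - 2) = 3 + (z**2 - 2) = 3 + (-2 + z**2) = 1 + z**2)
p = 1225 (p = (-4 + 39)**2 = 35**2 = 1225)
(c(94) + 4122)/(-35937 + p) = ((1 + 94**2) + 4122)/(-35937 + 1225) = ((1 + 8836) + 4122)/(-34712) = (8837 + 4122)*(-1/34712) = 12959*(-1/34712) = -12959/34712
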